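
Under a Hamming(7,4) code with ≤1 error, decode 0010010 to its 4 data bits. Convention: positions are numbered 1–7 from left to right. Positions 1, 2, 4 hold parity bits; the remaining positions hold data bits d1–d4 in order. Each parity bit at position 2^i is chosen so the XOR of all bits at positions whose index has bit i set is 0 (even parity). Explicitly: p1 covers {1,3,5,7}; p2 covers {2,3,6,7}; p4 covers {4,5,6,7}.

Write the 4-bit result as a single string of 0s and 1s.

s1 (pos 1,3,5,7): 0⊕1⊕0⊕0 = 1
s2 (pos 2,3,6,7): 0⊕1⊕1⊕0 = 0
s4 (pos 4,5,6,7): 0⊕0⊕1⊕0 = 1
Syndrome s4…s1 = 101 → error at position 5.
Flip position 5: 0010010 → 0010110
Read data bits from positions 3,5,6,7: 1110

1110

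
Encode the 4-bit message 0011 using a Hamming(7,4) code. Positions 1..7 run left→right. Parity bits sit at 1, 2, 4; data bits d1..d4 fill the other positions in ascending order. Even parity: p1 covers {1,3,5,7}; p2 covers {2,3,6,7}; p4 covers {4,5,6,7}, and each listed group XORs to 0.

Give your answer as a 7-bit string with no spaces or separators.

Place data at non-parity positions: p1 p2 0 p4 0 1 1
p1 (pos 1,3,5,7): XOR of data positions = 0⊕0⊕1 = 1
p2 (pos 2,3,6,7): XOR of data positions = 0⊕1⊕1 = 0
p4 (pos 4,5,6,7): XOR of data positions = 0⊕1⊕1 = 0
Codeword: 1000011

1000011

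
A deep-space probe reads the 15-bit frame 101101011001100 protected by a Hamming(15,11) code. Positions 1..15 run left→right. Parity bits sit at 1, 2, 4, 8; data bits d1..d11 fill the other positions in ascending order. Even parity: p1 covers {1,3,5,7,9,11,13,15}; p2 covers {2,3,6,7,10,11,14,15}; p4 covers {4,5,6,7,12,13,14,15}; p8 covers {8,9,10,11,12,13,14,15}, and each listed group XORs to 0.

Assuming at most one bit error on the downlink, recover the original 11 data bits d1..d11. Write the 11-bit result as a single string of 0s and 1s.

10101001100

s1 (pos 1,3,5,7,9,11,13,15): 1⊕1⊕0⊕0⊕1⊕0⊕1⊕0 = 0
s2 (pos 2,3,6,7,10,11,14,15): 0⊕1⊕1⊕0⊕0⊕0⊕0⊕0 = 0
s4 (pos 4,5,6,7,12,13,14,15): 1⊕0⊕1⊕0⊕1⊕1⊕0⊕0 = 0
s8 (pos 8,9,10,11,12,13,14,15): 1⊕1⊕0⊕0⊕1⊕1⊕0⊕0 = 0
Syndrome s8…s1 = 0000 → no error.
Read data bits from positions 3,5,6,7,9,10,11,12,13,14,15: 10101001100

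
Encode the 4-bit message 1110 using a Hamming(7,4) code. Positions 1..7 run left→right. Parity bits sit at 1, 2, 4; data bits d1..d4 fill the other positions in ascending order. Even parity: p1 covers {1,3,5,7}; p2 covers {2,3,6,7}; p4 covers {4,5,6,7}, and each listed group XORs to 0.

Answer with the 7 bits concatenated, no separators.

0010110

Place data at non-parity positions: p1 p2 1 p4 1 1 0
p1 (pos 1,3,5,7): XOR of data positions = 1⊕1⊕0 = 0
p2 (pos 2,3,6,7): XOR of data positions = 1⊕1⊕0 = 0
p4 (pos 4,5,6,7): XOR of data positions = 1⊕1⊕0 = 0
Codeword: 0010110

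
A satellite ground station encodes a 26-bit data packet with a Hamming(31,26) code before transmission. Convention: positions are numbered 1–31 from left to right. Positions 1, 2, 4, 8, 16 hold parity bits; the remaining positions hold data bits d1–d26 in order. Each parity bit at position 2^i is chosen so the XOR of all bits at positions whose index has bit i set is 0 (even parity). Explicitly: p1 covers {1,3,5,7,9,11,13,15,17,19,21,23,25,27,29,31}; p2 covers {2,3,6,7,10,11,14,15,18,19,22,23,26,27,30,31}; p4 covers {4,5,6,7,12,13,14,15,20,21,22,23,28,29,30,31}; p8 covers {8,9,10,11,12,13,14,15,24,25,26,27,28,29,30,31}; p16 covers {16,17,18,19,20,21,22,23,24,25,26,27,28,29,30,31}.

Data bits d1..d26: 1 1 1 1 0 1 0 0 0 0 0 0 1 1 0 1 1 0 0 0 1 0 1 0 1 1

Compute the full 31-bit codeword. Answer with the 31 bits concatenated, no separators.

Place data at non-parity positions: p1 p2 1 p4 1 1 1 p8 0 1 0 0 0 0 0 p16 0 1 1 0 1 1 0 0 0 1 0 1 0 1 1
p1 (pos 1,3,5,7,9,11,13,15,17,19,21,23,25,27,29,31): XOR of data positions = 1⊕1⊕1⊕0⊕0⊕0⊕0⊕0⊕1⊕1⊕0⊕0⊕0⊕0⊕1 = 0
p2 (pos 2,3,6,7,10,11,14,15,18,19,22,23,26,27,30,31): XOR of data positions = 1⊕1⊕1⊕1⊕0⊕0⊕0⊕1⊕1⊕1⊕0⊕1⊕0⊕1⊕1 = 0
p4 (pos 4,5,6,7,12,13,14,15,20,21,22,23,28,29,30,31): XOR of data positions = 1⊕1⊕1⊕0⊕0⊕0⊕0⊕0⊕1⊕1⊕0⊕1⊕0⊕1⊕1 = 0
p8 (pos 8,9,10,11,12,13,14,15,24,25,26,27,28,29,30,31): XOR of data positions = 0⊕1⊕0⊕0⊕0⊕0⊕0⊕0⊕0⊕1⊕0⊕1⊕0⊕1⊕1 = 1
p16 (pos 16,17,18,19,20,21,22,23,24,25,26,27,28,29,30,31): XOR of data positions = 0⊕1⊕1⊕0⊕1⊕1⊕0⊕0⊕0⊕1⊕0⊕1⊕0⊕1⊕1 = 0
Codeword: 0010111101000000011011000101011

0010111101000000011011000101011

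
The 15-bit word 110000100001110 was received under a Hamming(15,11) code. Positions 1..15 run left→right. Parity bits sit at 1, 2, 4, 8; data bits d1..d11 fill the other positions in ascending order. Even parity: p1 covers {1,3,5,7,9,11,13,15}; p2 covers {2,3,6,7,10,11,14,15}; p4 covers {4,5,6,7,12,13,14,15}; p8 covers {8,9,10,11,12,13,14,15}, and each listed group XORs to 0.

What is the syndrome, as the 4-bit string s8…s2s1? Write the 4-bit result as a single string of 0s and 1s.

s1 (pos 1,3,5,7,9,11,13,15): 1⊕0⊕0⊕1⊕0⊕0⊕1⊕0 = 1
s2 (pos 2,3,6,7,10,11,14,15): 1⊕0⊕0⊕1⊕0⊕0⊕1⊕0 = 1
s4 (pos 4,5,6,7,12,13,14,15): 0⊕0⊕0⊕1⊕1⊕1⊕1⊕0 = 0
s8 (pos 8,9,10,11,12,13,14,15): 0⊕0⊕0⊕0⊕1⊕1⊕1⊕0 = 1
Syndrome s8…s1 = 1011 → error at position 11.

1011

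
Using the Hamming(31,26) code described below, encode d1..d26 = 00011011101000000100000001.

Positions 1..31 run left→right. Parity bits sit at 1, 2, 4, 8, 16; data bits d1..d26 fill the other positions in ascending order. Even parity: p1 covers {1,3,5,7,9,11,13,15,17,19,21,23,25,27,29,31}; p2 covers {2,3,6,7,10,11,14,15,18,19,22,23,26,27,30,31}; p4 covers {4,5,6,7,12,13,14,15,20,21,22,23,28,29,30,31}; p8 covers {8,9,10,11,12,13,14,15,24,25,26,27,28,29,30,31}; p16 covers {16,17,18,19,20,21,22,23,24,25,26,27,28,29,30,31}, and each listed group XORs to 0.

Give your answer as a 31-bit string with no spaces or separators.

1100001010111010000000100000001

Place data at non-parity positions: p1 p2 0 p4 0 0 1 p8 1 0 1 1 1 0 1 p16 0 0 0 0 0 0 1 0 0 0 0 0 0 0 1
p1 (pos 1,3,5,7,9,11,13,15,17,19,21,23,25,27,29,31): XOR of data positions = 0⊕0⊕1⊕1⊕1⊕1⊕1⊕0⊕0⊕0⊕1⊕0⊕0⊕0⊕1 = 1
p2 (pos 2,3,6,7,10,11,14,15,18,19,22,23,26,27,30,31): XOR of data positions = 0⊕0⊕1⊕0⊕1⊕0⊕1⊕0⊕0⊕0⊕1⊕0⊕0⊕0⊕1 = 1
p4 (pos 4,5,6,7,12,13,14,15,20,21,22,23,28,29,30,31): XOR of data positions = 0⊕0⊕1⊕1⊕1⊕0⊕1⊕0⊕0⊕0⊕1⊕0⊕0⊕0⊕1 = 0
p8 (pos 8,9,10,11,12,13,14,15,24,25,26,27,28,29,30,31): XOR of data positions = 1⊕0⊕1⊕1⊕1⊕0⊕1⊕0⊕0⊕0⊕0⊕0⊕0⊕0⊕1 = 0
p16 (pos 16,17,18,19,20,21,22,23,24,25,26,27,28,29,30,31): XOR of data positions = 0⊕0⊕0⊕0⊕0⊕0⊕1⊕0⊕0⊕0⊕0⊕0⊕0⊕0⊕1 = 0
Codeword: 1100001010111010000000100000001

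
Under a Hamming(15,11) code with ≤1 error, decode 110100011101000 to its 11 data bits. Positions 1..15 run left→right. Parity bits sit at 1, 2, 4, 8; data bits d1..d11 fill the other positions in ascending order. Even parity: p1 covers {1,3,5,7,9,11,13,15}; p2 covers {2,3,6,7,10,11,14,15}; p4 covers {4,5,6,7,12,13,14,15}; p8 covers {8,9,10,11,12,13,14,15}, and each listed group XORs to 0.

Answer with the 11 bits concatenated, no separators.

00001101000

s1 (pos 1,3,5,7,9,11,13,15): 1⊕0⊕0⊕0⊕1⊕0⊕0⊕0 = 0
s2 (pos 2,3,6,7,10,11,14,15): 1⊕0⊕0⊕0⊕1⊕0⊕0⊕0 = 0
s4 (pos 4,5,6,7,12,13,14,15): 1⊕0⊕0⊕0⊕1⊕0⊕0⊕0 = 0
s8 (pos 8,9,10,11,12,13,14,15): 1⊕1⊕1⊕0⊕1⊕0⊕0⊕0 = 0
Syndrome s8…s1 = 0000 → no error.
Read data bits from positions 3,5,6,7,9,10,11,12,13,14,15: 00001101000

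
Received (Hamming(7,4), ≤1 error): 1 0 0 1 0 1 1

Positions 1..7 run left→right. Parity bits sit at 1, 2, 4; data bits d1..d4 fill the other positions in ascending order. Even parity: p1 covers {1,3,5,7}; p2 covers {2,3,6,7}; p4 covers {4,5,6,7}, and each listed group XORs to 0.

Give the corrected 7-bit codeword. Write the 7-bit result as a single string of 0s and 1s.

s1 (pos 1,3,5,7): 1⊕0⊕0⊕1 = 0
s2 (pos 2,3,6,7): 0⊕0⊕1⊕1 = 0
s4 (pos 4,5,6,7): 1⊕0⊕1⊕1 = 1
Syndrome s4…s1 = 100 → error at position 4.
Flip position 4: 1001011 → 1000011

1000011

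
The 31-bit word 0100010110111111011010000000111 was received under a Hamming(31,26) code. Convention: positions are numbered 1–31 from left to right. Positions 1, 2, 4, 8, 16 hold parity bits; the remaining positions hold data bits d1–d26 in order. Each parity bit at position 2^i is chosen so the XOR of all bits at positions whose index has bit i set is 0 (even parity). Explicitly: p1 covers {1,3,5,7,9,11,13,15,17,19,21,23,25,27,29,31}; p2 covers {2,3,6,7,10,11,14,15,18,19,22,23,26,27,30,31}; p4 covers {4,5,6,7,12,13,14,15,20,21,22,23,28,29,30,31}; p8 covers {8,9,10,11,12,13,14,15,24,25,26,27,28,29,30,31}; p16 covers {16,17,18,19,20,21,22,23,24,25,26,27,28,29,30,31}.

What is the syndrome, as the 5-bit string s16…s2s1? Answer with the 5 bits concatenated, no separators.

10110

s1 (pos 1,3,5,7,9,11,13,15,17,19,21,23,25,27,29,31): 0⊕0⊕0⊕0⊕1⊕1⊕1⊕1⊕0⊕1⊕1⊕0⊕0⊕0⊕1⊕1 = 0
s2 (pos 2,3,6,7,10,11,14,15,18,19,22,23,26,27,30,31): 1⊕0⊕1⊕0⊕0⊕1⊕1⊕1⊕1⊕1⊕0⊕0⊕0⊕0⊕1⊕1 = 1
s4 (pos 4,5,6,7,12,13,14,15,20,21,22,23,28,29,30,31): 0⊕0⊕1⊕0⊕1⊕1⊕1⊕1⊕0⊕1⊕0⊕0⊕0⊕1⊕1⊕1 = 1
s8 (pos 8,9,10,11,12,13,14,15,24,25,26,27,28,29,30,31): 1⊕1⊕0⊕1⊕1⊕1⊕1⊕1⊕0⊕0⊕0⊕0⊕0⊕1⊕1⊕1 = 0
s16 (pos 16,17,18,19,20,21,22,23,24,25,26,27,28,29,30,31): 1⊕0⊕1⊕1⊕0⊕1⊕0⊕0⊕0⊕0⊕0⊕0⊕0⊕1⊕1⊕1 = 1
Syndrome s16…s1 = 10110 → error at position 22.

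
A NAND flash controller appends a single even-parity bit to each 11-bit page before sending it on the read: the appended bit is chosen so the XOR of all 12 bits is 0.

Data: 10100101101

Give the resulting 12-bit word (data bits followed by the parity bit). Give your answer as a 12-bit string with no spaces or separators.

101001011010

XOR of the 11 data bits: 1⊕0⊕1⊕0⊕0⊕1⊕0⊕1⊕1⊕0⊕1 = 0
Parity bit = 0 (so all 12 bits XOR to 0).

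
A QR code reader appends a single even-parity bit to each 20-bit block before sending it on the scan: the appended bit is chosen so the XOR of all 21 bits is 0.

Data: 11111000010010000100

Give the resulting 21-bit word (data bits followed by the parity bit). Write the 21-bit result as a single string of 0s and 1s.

XOR of the 20 data bits: 1⊕1⊕1⊕1⊕1⊕0⊕0⊕0⊕0⊕1⊕0⊕0⊕1⊕0⊕0⊕0⊕0⊕1⊕0⊕0 = 0
Parity bit = 0 (so all 21 bits XOR to 0).

111110000100100001000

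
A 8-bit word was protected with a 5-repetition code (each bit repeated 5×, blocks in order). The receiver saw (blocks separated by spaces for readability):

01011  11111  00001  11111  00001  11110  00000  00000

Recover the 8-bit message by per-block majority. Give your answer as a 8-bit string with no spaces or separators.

Block 1 (01011): 3 ones → 1
Block 2 (11111): 5 ones → 1
Block 3 (00001): 1 one → 0
Block 4 (11111): 5 ones → 1
Block 5 (00001): 1 one → 0
Block 6 (11110): 4 ones → 1
Block 7 (00000): 0 ones → 0
Block 8 (00000): 0 ones → 0

11010100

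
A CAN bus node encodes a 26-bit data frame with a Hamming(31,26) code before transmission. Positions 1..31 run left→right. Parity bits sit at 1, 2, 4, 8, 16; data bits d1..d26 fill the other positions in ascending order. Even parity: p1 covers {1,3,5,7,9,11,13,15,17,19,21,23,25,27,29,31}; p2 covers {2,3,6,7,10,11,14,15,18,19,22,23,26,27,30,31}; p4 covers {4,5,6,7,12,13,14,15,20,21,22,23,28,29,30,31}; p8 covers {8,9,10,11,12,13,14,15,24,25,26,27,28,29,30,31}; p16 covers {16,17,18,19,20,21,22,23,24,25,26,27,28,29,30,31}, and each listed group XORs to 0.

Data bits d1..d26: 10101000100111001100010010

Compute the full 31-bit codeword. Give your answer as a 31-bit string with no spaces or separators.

Place data at non-parity positions: p1 p2 1 p4 0 1 0 p8 1 0 0 0 1 0 0 p16 1 1 1 0 0 1 1 0 0 0 1 0 0 1 0
p1 (pos 1,3,5,7,9,11,13,15,17,19,21,23,25,27,29,31): XOR of data positions = 1⊕0⊕0⊕1⊕0⊕1⊕0⊕1⊕1⊕0⊕1⊕0⊕1⊕0⊕0 = 1
p2 (pos 2,3,6,7,10,11,14,15,18,19,22,23,26,27,30,31): XOR of data positions = 1⊕1⊕0⊕0⊕0⊕0⊕0⊕1⊕1⊕1⊕1⊕0⊕1⊕1⊕0 = 0
p4 (pos 4,5,6,7,12,13,14,15,20,21,22,23,28,29,30,31): XOR of data positions = 0⊕1⊕0⊕0⊕1⊕0⊕0⊕0⊕0⊕1⊕1⊕0⊕0⊕1⊕0 = 1
p8 (pos 8,9,10,11,12,13,14,15,24,25,26,27,28,29,30,31): XOR of data positions = 1⊕0⊕0⊕0⊕1⊕0⊕0⊕0⊕0⊕0⊕1⊕0⊕0⊕1⊕0 = 0
p16 (pos 16,17,18,19,20,21,22,23,24,25,26,27,28,29,30,31): XOR of data positions = 1⊕1⊕1⊕0⊕0⊕1⊕1⊕0⊕0⊕0⊕1⊕0⊕0⊕1⊕0 = 1
Codeword: 1011010010001001111001100010010

1011010010001001111001100010010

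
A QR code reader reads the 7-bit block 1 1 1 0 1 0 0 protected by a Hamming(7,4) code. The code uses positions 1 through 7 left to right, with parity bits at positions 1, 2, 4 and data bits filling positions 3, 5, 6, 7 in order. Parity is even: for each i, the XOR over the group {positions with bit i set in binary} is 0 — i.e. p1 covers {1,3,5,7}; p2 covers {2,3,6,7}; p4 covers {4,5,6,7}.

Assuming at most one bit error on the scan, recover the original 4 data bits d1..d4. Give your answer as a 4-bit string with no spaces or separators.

1000

s1 (pos 1,3,5,7): 1⊕1⊕1⊕0 = 1
s2 (pos 2,3,6,7): 1⊕1⊕0⊕0 = 0
s4 (pos 4,5,6,7): 0⊕1⊕0⊕0 = 1
Syndrome s4…s1 = 101 → error at position 5.
Flip position 5: 1110100 → 1110000
Read data bits from positions 3,5,6,7: 1000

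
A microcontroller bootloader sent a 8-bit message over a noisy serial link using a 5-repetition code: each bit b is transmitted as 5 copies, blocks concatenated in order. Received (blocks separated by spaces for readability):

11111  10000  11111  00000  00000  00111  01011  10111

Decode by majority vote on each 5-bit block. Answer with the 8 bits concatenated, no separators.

Block 1 (11111): 5 ones → 1
Block 2 (10000): 1 one → 0
Block 3 (11111): 5 ones → 1
Block 4 (00000): 0 ones → 0
Block 5 (00000): 0 ones → 0
Block 6 (00111): 3 ones → 1
Block 7 (01011): 3 ones → 1
Block 8 (10111): 4 ones → 1

10100111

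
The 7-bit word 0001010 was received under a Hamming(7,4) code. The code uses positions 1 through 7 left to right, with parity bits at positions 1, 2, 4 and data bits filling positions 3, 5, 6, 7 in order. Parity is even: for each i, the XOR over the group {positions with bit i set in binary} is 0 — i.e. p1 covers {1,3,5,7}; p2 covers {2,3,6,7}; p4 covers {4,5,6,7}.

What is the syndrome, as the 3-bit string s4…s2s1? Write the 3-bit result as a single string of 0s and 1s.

s1 (pos 1,3,5,7): 0⊕0⊕0⊕0 = 0
s2 (pos 2,3,6,7): 0⊕0⊕1⊕0 = 1
s4 (pos 4,5,6,7): 1⊕0⊕1⊕0 = 0
Syndrome s4…s1 = 010 → error at position 2.

010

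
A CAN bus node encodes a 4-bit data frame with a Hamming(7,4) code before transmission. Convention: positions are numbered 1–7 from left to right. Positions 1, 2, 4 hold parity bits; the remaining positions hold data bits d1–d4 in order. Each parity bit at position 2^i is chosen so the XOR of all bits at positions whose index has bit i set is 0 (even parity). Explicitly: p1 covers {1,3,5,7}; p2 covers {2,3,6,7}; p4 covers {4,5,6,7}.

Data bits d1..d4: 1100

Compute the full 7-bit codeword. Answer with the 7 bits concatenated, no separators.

Place data at non-parity positions: p1 p2 1 p4 1 0 0
p1 (pos 1,3,5,7): XOR of data positions = 1⊕1⊕0 = 0
p2 (pos 2,3,6,7): XOR of data positions = 1⊕0⊕0 = 1
p4 (pos 4,5,6,7): XOR of data positions = 1⊕0⊕0 = 1
Codeword: 0111100

0111100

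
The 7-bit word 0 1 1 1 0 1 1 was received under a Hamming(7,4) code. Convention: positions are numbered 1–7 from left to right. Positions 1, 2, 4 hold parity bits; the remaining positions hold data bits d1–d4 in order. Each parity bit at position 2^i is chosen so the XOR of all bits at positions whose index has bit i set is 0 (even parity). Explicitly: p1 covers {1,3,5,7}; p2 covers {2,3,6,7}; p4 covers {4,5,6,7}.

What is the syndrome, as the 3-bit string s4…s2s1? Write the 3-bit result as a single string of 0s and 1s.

100

s1 (pos 1,3,5,7): 0⊕1⊕0⊕1 = 0
s2 (pos 2,3,6,7): 1⊕1⊕1⊕1 = 0
s4 (pos 4,5,6,7): 1⊕0⊕1⊕1 = 1
Syndrome s4…s1 = 100 → error at position 4.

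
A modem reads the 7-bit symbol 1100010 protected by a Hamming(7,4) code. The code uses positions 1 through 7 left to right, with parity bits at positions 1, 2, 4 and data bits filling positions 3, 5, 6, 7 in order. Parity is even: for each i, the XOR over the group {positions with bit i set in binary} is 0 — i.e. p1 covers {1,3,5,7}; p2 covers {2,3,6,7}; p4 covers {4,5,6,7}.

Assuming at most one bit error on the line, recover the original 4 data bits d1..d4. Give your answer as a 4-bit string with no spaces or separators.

0110

s1 (pos 1,3,5,7): 1⊕0⊕0⊕0 = 1
s2 (pos 2,3,6,7): 1⊕0⊕1⊕0 = 0
s4 (pos 4,5,6,7): 0⊕0⊕1⊕0 = 1
Syndrome s4…s1 = 101 → error at position 5.
Flip position 5: 1100010 → 1100110
Read data bits from positions 3,5,6,7: 0110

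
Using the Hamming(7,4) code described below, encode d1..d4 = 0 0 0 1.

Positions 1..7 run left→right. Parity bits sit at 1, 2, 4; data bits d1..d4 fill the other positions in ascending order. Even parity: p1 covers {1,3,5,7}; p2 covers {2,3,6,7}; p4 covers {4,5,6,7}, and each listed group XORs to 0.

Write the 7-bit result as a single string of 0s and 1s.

1101001

Place data at non-parity positions: p1 p2 0 p4 0 0 1
p1 (pos 1,3,5,7): XOR of data positions = 0⊕0⊕1 = 1
p2 (pos 2,3,6,7): XOR of data positions = 0⊕0⊕1 = 1
p4 (pos 4,5,6,7): XOR of data positions = 0⊕0⊕1 = 1
Codeword: 1101001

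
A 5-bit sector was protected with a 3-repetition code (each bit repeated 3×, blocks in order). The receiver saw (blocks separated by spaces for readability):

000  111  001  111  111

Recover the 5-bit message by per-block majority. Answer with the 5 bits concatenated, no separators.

01011

Block 1 (000): 0 ones → 0
Block 2 (111): 3 ones → 1
Block 3 (001): 1 one → 0
Block 4 (111): 3 ones → 1
Block 5 (111): 3 ones → 1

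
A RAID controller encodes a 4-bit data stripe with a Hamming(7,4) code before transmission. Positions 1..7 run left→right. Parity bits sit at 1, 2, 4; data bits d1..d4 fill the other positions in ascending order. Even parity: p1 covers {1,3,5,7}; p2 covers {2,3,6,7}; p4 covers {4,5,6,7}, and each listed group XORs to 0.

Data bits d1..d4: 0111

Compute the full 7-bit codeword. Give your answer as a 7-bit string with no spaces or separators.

Place data at non-parity positions: p1 p2 0 p4 1 1 1
p1 (pos 1,3,5,7): XOR of data positions = 0⊕1⊕1 = 0
p2 (pos 2,3,6,7): XOR of data positions = 0⊕1⊕1 = 0
p4 (pos 4,5,6,7): XOR of data positions = 1⊕1⊕1 = 1
Codeword: 0001111

0001111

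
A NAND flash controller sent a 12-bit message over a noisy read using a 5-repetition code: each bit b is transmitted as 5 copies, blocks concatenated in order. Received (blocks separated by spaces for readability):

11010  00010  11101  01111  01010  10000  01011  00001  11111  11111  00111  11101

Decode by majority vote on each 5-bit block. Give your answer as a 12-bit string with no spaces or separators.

101100101111

Block 1 (11010): 3 ones → 1
Block 2 (00010): 1 one → 0
Block 3 (11101): 4 ones → 1
Block 4 (01111): 4 ones → 1
Block 5 (01010): 2 ones → 0
Block 6 (10000): 1 one → 0
Block 7 (01011): 3 ones → 1
Block 8 (00001): 1 one → 0
Block 9 (11111): 5 ones → 1
Block 10 (11111): 5 ones → 1
Block 11 (00111): 3 ones → 1
Block 12 (11101): 4 ones → 1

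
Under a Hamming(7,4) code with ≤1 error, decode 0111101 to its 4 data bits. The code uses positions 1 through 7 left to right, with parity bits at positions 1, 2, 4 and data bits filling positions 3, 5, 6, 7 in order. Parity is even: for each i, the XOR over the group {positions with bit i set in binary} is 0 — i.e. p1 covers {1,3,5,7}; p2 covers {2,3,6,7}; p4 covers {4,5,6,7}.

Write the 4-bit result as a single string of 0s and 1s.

1100

s1 (pos 1,3,5,7): 0⊕1⊕1⊕1 = 1
s2 (pos 2,3,6,7): 1⊕1⊕0⊕1 = 1
s4 (pos 4,5,6,7): 1⊕1⊕0⊕1 = 1
Syndrome s4…s1 = 111 → error at position 7.
Flip position 7: 0111101 → 0111100
Read data bits from positions 3,5,6,7: 1100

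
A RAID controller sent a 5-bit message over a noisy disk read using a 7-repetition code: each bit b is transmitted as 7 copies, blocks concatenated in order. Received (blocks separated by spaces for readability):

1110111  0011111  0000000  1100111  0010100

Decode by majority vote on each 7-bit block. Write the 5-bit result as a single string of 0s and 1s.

Block 1 (1110111): 6 ones → 1
Block 2 (0011111): 5 ones → 1
Block 3 (0000000): 0 ones → 0
Block 4 (1100111): 5 ones → 1
Block 5 (0010100): 2 ones → 0

11010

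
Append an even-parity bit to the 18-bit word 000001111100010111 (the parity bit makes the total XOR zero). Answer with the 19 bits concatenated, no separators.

0000011111000101111

XOR of the 18 data bits: 0⊕0⊕0⊕0⊕0⊕1⊕1⊕1⊕1⊕1⊕0⊕0⊕0⊕1⊕0⊕1⊕1⊕1 = 1
Parity bit = 1 (so all 19 bits XOR to 0).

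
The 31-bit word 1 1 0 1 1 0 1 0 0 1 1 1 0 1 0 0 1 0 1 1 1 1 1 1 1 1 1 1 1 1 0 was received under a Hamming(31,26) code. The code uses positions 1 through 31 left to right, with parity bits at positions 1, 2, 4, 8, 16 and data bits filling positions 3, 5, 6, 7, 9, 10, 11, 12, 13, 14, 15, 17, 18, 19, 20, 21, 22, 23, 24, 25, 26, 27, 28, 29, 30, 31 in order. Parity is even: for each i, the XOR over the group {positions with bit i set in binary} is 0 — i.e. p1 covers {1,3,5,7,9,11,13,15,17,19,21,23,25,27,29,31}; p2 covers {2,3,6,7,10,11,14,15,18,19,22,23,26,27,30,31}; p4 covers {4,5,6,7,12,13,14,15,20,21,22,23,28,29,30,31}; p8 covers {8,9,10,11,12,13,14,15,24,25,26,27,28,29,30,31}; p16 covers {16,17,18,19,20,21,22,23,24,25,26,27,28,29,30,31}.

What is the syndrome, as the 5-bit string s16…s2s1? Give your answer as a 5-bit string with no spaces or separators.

s1 (pos 1,3,5,7,9,11,13,15,17,19,21,23,25,27,29,31): 1⊕0⊕1⊕1⊕0⊕1⊕0⊕0⊕1⊕1⊕1⊕1⊕1⊕1⊕1⊕0 = 1
s2 (pos 2,3,6,7,10,11,14,15,18,19,22,23,26,27,30,31): 1⊕0⊕0⊕1⊕1⊕1⊕1⊕0⊕0⊕1⊕1⊕1⊕1⊕1⊕1⊕0 = 1
s4 (pos 4,5,6,7,12,13,14,15,20,21,22,23,28,29,30,31): 1⊕1⊕0⊕1⊕1⊕0⊕1⊕0⊕1⊕1⊕1⊕1⊕1⊕1⊕1⊕0 = 0
s8 (pos 8,9,10,11,12,13,14,15,24,25,26,27,28,29,30,31): 0⊕0⊕1⊕1⊕1⊕0⊕1⊕0⊕1⊕1⊕1⊕1⊕1⊕1⊕1⊕0 = 1
s16 (pos 16,17,18,19,20,21,22,23,24,25,26,27,28,29,30,31): 0⊕1⊕0⊕1⊕1⊕1⊕1⊕1⊕1⊕1⊕1⊕1⊕1⊕1⊕1⊕0 = 1
Syndrome s16…s1 = 11011 → error at position 27.

11011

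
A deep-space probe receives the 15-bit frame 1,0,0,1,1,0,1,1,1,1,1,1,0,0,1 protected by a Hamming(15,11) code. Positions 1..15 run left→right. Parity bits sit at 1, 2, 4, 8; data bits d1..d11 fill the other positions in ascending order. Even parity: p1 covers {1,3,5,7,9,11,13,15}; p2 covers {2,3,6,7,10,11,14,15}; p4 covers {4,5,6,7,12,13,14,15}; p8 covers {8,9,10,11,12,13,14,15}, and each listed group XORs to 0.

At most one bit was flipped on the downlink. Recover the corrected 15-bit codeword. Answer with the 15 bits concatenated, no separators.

s1 (pos 1,3,5,7,9,11,13,15): 1⊕0⊕1⊕1⊕1⊕1⊕0⊕1 = 0
s2 (pos 2,3,6,7,10,11,14,15): 0⊕0⊕0⊕1⊕1⊕1⊕0⊕1 = 0
s4 (pos 4,5,6,7,12,13,14,15): 1⊕1⊕0⊕1⊕1⊕0⊕0⊕1 = 1
s8 (pos 8,9,10,11,12,13,14,15): 1⊕1⊕1⊕1⊕1⊕0⊕0⊕1 = 0
Syndrome s8…s1 = 0100 → error at position 4.
Flip position 4: 100110111111001 → 100010111111001

100010111111001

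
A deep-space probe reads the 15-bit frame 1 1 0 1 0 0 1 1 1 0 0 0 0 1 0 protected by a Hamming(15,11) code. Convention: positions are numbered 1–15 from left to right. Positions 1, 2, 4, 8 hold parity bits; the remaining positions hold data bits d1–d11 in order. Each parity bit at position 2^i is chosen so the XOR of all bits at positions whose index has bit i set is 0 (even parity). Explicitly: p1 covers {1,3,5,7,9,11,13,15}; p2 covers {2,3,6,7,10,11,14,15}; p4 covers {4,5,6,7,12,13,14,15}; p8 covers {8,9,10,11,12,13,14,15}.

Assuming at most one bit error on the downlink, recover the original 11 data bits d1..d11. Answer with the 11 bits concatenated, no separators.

00011000011

s1 (pos 1,3,5,7,9,11,13,15): 1⊕0⊕0⊕1⊕1⊕0⊕0⊕0 = 1
s2 (pos 2,3,6,7,10,11,14,15): 1⊕0⊕0⊕1⊕0⊕0⊕1⊕0 = 1
s4 (pos 4,5,6,7,12,13,14,15): 1⊕0⊕0⊕1⊕0⊕0⊕1⊕0 = 1
s8 (pos 8,9,10,11,12,13,14,15): 1⊕1⊕0⊕0⊕0⊕0⊕1⊕0 = 1
Syndrome s8…s1 = 1111 → error at position 15.
Flip position 15: 110100111000010 → 110100111000011
Read data bits from positions 3,5,6,7,9,10,11,12,13,14,15: 00011000011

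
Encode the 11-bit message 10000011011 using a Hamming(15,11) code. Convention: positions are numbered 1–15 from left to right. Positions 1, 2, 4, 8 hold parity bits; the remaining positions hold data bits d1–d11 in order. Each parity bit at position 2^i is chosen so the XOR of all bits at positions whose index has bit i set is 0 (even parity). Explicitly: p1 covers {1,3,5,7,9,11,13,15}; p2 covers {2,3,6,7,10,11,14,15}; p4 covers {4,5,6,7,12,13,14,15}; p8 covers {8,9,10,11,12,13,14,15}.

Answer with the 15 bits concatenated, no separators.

Place data at non-parity positions: p1 p2 1 p4 0 0 0 p8 0 0 1 1 0 1 1
p1 (pos 1,3,5,7,9,11,13,15): XOR of data positions = 1⊕0⊕0⊕0⊕1⊕0⊕1 = 1
p2 (pos 2,3,6,7,10,11,14,15): XOR of data positions = 1⊕0⊕0⊕0⊕1⊕1⊕1 = 0
p4 (pos 4,5,6,7,12,13,14,15): XOR of data positions = 0⊕0⊕0⊕1⊕0⊕1⊕1 = 1
p8 (pos 8,9,10,11,12,13,14,15): XOR of data positions = 0⊕0⊕1⊕1⊕0⊕1⊕1 = 0
Codeword: 101100000011011

101100000011011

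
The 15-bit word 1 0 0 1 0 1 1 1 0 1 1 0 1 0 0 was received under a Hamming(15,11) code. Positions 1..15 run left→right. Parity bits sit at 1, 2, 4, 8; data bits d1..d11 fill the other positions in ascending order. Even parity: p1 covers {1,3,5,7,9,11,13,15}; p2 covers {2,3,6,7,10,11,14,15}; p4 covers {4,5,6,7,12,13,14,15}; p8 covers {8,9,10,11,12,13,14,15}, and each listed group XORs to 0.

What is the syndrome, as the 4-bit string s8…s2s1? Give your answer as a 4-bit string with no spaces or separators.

s1 (pos 1,3,5,7,9,11,13,15): 1⊕0⊕0⊕1⊕0⊕1⊕1⊕0 = 0
s2 (pos 2,3,6,7,10,11,14,15): 0⊕0⊕1⊕1⊕1⊕1⊕0⊕0 = 0
s4 (pos 4,5,6,7,12,13,14,15): 1⊕0⊕1⊕1⊕0⊕1⊕0⊕0 = 0
s8 (pos 8,9,10,11,12,13,14,15): 1⊕0⊕1⊕1⊕0⊕1⊕0⊕0 = 0
Syndrome s8…s1 = 0000 → no error.

0000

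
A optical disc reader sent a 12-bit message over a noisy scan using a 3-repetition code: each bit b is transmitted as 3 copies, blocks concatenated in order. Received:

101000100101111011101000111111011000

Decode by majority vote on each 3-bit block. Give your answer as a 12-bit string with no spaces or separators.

100111101110

Block 1 (101): 2 ones → 1
Block 2 (000): 0 ones → 0
Block 3 (100): 1 one → 0
Block 4 (101): 2 ones → 1
Block 5 (111): 3 ones → 1
Block 6 (011): 2 ones → 1
Block 7 (101): 2 ones → 1
Block 8 (000): 0 ones → 0
Block 9 (111): 3 ones → 1
Block 10 (111): 3 ones → 1
Block 11 (011): 2 ones → 1
Block 12 (000): 0 ones → 0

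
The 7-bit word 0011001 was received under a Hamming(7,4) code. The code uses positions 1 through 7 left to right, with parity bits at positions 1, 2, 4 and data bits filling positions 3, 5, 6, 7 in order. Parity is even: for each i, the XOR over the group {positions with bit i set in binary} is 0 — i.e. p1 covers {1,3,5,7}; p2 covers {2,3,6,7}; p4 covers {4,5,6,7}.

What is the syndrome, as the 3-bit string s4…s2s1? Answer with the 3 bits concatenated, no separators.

000

s1 (pos 1,3,5,7): 0⊕1⊕0⊕1 = 0
s2 (pos 2,3,6,7): 0⊕1⊕0⊕1 = 0
s4 (pos 4,5,6,7): 1⊕0⊕0⊕1 = 0
Syndrome s4…s1 = 000 → no error.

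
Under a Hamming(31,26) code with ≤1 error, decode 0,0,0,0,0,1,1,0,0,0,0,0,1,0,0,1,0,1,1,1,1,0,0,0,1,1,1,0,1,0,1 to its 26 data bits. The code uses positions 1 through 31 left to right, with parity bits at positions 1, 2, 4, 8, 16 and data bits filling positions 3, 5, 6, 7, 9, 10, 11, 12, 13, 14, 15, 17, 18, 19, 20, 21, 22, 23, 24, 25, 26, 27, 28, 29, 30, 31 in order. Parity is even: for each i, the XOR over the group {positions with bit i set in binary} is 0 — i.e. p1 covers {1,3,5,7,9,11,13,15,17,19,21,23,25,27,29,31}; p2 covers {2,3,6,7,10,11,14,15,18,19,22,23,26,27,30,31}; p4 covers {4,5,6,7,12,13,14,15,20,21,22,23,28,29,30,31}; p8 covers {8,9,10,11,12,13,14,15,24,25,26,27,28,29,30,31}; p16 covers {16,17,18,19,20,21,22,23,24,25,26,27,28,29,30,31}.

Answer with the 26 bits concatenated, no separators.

00010000100011110001110101

s1 (pos 1,3,5,7,9,11,13,15,17,19,21,23,25,27,29,31): 0⊕0⊕0⊕1⊕0⊕0⊕1⊕0⊕0⊕1⊕1⊕0⊕1⊕1⊕1⊕1 = 0
s2 (pos 2,3,6,7,10,11,14,15,18,19,22,23,26,27,30,31): 0⊕0⊕1⊕1⊕0⊕0⊕0⊕0⊕1⊕1⊕0⊕0⊕1⊕1⊕0⊕1 = 1
s4 (pos 4,5,6,7,12,13,14,15,20,21,22,23,28,29,30,31): 0⊕0⊕1⊕1⊕0⊕1⊕0⊕0⊕1⊕1⊕0⊕0⊕0⊕1⊕0⊕1 = 1
s8 (pos 8,9,10,11,12,13,14,15,24,25,26,27,28,29,30,31): 0⊕0⊕0⊕0⊕0⊕1⊕0⊕0⊕0⊕1⊕1⊕1⊕0⊕1⊕0⊕1 = 0
s16 (pos 16,17,18,19,20,21,22,23,24,25,26,27,28,29,30,31): 1⊕0⊕1⊕1⊕1⊕1⊕0⊕0⊕0⊕1⊕1⊕1⊕0⊕1⊕0⊕1 = 0
Syndrome s16…s1 = 00110 → error at position 6.
Flip position 6: 0000011000001001011110001110101 → 0000001000001001011110001110101
Read data bits from positions 3,5,6,7,9,10,11,12,13,14,15,17,18,19,20,21,22,23,24,25,26,27,28,29,30,31: 00010000100011110001110101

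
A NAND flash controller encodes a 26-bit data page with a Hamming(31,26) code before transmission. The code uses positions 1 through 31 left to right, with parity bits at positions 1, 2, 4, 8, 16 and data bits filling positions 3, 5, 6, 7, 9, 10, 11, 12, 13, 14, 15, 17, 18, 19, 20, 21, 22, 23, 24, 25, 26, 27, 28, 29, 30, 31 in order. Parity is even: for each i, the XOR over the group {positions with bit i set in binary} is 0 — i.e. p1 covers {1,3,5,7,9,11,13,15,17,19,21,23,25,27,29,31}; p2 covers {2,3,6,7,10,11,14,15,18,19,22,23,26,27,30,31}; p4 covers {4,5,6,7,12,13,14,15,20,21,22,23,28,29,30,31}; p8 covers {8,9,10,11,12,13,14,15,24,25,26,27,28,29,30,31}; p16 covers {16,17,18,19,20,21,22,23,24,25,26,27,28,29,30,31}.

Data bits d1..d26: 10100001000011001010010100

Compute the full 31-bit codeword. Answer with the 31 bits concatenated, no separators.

0010010000010000011001010010100

Place data at non-parity positions: p1 p2 1 p4 0 1 0 p8 0 0 0 1 0 0 0 p16 0 1 1 0 0 1 0 1 0 0 1 0 1 0 0
p1 (pos 1,3,5,7,9,11,13,15,17,19,21,23,25,27,29,31): XOR of data positions = 1⊕0⊕0⊕0⊕0⊕0⊕0⊕0⊕1⊕0⊕0⊕0⊕1⊕1⊕0 = 0
p2 (pos 2,3,6,7,10,11,14,15,18,19,22,23,26,27,30,31): XOR of data positions = 1⊕1⊕0⊕0⊕0⊕0⊕0⊕1⊕1⊕1⊕0⊕0⊕1⊕0⊕0 = 0
p4 (pos 4,5,6,7,12,13,14,15,20,21,22,23,28,29,30,31): XOR of data positions = 0⊕1⊕0⊕1⊕0⊕0⊕0⊕0⊕0⊕1⊕0⊕0⊕1⊕0⊕0 = 0
p8 (pos 8,9,10,11,12,13,14,15,24,25,26,27,28,29,30,31): XOR of data positions = 0⊕0⊕0⊕1⊕0⊕0⊕0⊕1⊕0⊕0⊕1⊕0⊕1⊕0⊕0 = 0
p16 (pos 16,17,18,19,20,21,22,23,24,25,26,27,28,29,30,31): XOR of data positions = 0⊕1⊕1⊕0⊕0⊕1⊕0⊕1⊕0⊕0⊕1⊕0⊕1⊕0⊕0 = 0
Codeword: 0010010000010000011001010010100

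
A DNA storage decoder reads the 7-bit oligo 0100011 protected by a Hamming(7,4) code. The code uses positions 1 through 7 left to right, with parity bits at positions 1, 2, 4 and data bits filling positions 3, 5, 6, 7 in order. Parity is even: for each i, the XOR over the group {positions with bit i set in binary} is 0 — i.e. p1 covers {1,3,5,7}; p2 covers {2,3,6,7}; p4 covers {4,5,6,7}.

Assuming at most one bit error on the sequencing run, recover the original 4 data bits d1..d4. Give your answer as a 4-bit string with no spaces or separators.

1011

s1 (pos 1,3,5,7): 0⊕0⊕0⊕1 = 1
s2 (pos 2,3,6,7): 1⊕0⊕1⊕1 = 1
s4 (pos 4,5,6,7): 0⊕0⊕1⊕1 = 0
Syndrome s4…s1 = 011 → error at position 3.
Flip position 3: 0100011 → 0110011
Read data bits from positions 3,5,6,7: 1011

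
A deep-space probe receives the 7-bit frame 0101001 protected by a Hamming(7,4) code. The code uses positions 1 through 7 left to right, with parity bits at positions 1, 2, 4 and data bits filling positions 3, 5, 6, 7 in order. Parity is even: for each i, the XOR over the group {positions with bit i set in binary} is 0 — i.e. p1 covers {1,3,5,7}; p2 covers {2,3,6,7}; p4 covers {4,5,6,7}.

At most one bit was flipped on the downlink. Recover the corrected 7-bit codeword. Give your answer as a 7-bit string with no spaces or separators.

s1 (pos 1,3,5,7): 0⊕0⊕0⊕1 = 1
s2 (pos 2,3,6,7): 1⊕0⊕0⊕1 = 0
s4 (pos 4,5,6,7): 1⊕0⊕0⊕1 = 0
Syndrome s4…s1 = 001 → error at position 1.
Flip position 1: 0101001 → 1101001

1101001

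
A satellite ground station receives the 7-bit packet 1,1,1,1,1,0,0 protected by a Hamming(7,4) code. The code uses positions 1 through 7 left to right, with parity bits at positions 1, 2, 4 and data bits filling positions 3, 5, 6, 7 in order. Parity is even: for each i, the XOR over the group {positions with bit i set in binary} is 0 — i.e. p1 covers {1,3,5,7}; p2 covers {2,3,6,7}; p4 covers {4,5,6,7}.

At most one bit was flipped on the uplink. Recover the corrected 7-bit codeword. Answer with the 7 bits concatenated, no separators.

0111100

s1 (pos 1,3,5,7): 1⊕1⊕1⊕0 = 1
s2 (pos 2,3,6,7): 1⊕1⊕0⊕0 = 0
s4 (pos 4,5,6,7): 1⊕1⊕0⊕0 = 0
Syndrome s4…s1 = 001 → error at position 1.
Flip position 1: 1111100 → 0111100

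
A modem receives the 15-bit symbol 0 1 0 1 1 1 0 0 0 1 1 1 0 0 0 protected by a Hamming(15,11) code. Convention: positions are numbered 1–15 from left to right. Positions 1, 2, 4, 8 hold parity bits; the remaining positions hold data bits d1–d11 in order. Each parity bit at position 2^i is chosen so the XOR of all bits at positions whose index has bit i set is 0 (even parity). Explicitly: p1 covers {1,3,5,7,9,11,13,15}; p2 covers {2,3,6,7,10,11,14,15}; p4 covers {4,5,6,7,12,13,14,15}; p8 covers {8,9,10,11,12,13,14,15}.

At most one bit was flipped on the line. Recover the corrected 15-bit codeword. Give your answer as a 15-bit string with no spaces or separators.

s1 (pos 1,3,5,7,9,11,13,15): 0⊕0⊕1⊕0⊕0⊕1⊕0⊕0 = 0
s2 (pos 2,3,6,7,10,11,14,15): 1⊕0⊕1⊕0⊕1⊕1⊕0⊕0 = 0
s4 (pos 4,5,6,7,12,13,14,15): 1⊕1⊕1⊕0⊕1⊕0⊕0⊕0 = 0
s8 (pos 8,9,10,11,12,13,14,15): 0⊕0⊕1⊕1⊕1⊕0⊕0⊕0 = 1
Syndrome s8…s1 = 1000 → error at position 8.
Flip position 8: 010111000111000 → 010111010111000

010111010111000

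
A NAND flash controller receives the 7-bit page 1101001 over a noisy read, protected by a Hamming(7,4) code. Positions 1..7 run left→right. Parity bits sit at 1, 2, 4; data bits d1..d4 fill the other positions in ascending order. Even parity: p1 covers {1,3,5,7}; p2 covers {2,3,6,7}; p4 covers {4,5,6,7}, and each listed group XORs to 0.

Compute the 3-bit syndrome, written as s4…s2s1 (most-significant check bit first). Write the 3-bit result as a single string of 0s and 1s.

000

s1 (pos 1,3,5,7): 1⊕0⊕0⊕1 = 0
s2 (pos 2,3,6,7): 1⊕0⊕0⊕1 = 0
s4 (pos 4,5,6,7): 1⊕0⊕0⊕1 = 0
Syndrome s4…s1 = 000 → no error.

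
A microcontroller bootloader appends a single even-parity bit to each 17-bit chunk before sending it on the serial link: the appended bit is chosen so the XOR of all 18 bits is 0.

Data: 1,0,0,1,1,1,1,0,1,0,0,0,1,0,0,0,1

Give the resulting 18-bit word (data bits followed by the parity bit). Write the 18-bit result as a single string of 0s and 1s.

100111101000100010

XOR of the 17 data bits: 1⊕0⊕0⊕1⊕1⊕1⊕1⊕0⊕1⊕0⊕0⊕0⊕1⊕0⊕0⊕0⊕1 = 0
Parity bit = 0 (so all 18 bits XOR to 0).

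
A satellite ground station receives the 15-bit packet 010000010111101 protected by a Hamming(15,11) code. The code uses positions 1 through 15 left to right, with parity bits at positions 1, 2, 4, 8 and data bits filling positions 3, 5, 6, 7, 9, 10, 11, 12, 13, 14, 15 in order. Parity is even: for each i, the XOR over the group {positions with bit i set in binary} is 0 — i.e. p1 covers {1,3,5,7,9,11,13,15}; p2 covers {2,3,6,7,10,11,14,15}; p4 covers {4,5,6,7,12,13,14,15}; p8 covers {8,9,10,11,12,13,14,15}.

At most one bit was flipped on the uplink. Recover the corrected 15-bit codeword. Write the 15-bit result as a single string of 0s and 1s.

010010010111101

s1 (pos 1,3,5,7,9,11,13,15): 0⊕0⊕0⊕0⊕0⊕1⊕1⊕1 = 1
s2 (pos 2,3,6,7,10,11,14,15): 1⊕0⊕0⊕0⊕1⊕1⊕0⊕1 = 0
s4 (pos 4,5,6,7,12,13,14,15): 0⊕0⊕0⊕0⊕1⊕1⊕0⊕1 = 1
s8 (pos 8,9,10,11,12,13,14,15): 1⊕0⊕1⊕1⊕1⊕1⊕0⊕1 = 0
Syndrome s8…s1 = 0101 → error at position 5.
Flip position 5: 010000010111101 → 010010010111101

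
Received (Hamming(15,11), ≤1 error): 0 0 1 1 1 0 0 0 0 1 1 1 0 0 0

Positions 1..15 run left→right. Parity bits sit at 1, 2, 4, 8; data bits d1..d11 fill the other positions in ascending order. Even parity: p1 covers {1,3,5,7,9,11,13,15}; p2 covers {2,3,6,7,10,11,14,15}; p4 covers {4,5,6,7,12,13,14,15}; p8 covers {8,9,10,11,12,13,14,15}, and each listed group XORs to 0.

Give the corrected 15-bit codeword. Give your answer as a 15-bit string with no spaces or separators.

001110000111001

s1 (pos 1,3,5,7,9,11,13,15): 0⊕1⊕1⊕0⊕0⊕1⊕0⊕0 = 1
s2 (pos 2,3,6,7,10,11,14,15): 0⊕1⊕0⊕0⊕1⊕1⊕0⊕0 = 1
s4 (pos 4,5,6,7,12,13,14,15): 1⊕1⊕0⊕0⊕1⊕0⊕0⊕0 = 1
s8 (pos 8,9,10,11,12,13,14,15): 0⊕0⊕1⊕1⊕1⊕0⊕0⊕0 = 1
Syndrome s8…s1 = 1111 → error at position 15.
Flip position 15: 001110000111000 → 001110000111001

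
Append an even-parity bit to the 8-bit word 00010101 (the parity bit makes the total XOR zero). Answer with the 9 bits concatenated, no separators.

XOR of the 8 data bits: 0⊕0⊕0⊕1⊕0⊕1⊕0⊕1 = 1
Parity bit = 1 (so all 9 bits XOR to 0).

000101011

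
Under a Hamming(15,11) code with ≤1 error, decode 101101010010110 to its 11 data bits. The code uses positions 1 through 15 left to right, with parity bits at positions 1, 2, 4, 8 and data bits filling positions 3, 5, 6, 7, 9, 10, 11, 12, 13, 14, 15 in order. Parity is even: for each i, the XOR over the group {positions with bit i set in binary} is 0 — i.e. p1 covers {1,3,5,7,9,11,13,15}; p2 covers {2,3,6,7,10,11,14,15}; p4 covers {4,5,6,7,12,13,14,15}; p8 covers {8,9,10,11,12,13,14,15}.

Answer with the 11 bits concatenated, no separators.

10100010110

s1 (pos 1,3,5,7,9,11,13,15): 1⊕1⊕0⊕0⊕0⊕1⊕1⊕0 = 0
s2 (pos 2,3,6,7,10,11,14,15): 0⊕1⊕1⊕0⊕0⊕1⊕1⊕0 = 0
s4 (pos 4,5,6,7,12,13,14,15): 1⊕0⊕1⊕0⊕0⊕1⊕1⊕0 = 0
s8 (pos 8,9,10,11,12,13,14,15): 1⊕0⊕0⊕1⊕0⊕1⊕1⊕0 = 0
Syndrome s8…s1 = 0000 → no error.
Read data bits from positions 3,5,6,7,9,10,11,12,13,14,15: 10100010110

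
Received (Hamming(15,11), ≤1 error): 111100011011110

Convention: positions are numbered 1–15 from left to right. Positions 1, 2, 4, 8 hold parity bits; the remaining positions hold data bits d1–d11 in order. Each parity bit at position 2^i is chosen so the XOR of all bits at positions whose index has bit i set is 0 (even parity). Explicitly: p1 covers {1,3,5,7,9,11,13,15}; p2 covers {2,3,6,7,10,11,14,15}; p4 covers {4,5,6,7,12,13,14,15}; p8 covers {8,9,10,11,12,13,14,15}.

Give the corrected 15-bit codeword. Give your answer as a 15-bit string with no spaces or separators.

011100011011110

s1 (pos 1,3,5,7,9,11,13,15): 1⊕1⊕0⊕0⊕1⊕1⊕1⊕0 = 1
s2 (pos 2,3,6,7,10,11,14,15): 1⊕1⊕0⊕0⊕0⊕1⊕1⊕0 = 0
s4 (pos 4,5,6,7,12,13,14,15): 1⊕0⊕0⊕0⊕1⊕1⊕1⊕0 = 0
s8 (pos 8,9,10,11,12,13,14,15): 1⊕1⊕0⊕1⊕1⊕1⊕1⊕0 = 0
Syndrome s8…s1 = 0001 → error at position 1.
Flip position 1: 111100011011110 → 011100011011110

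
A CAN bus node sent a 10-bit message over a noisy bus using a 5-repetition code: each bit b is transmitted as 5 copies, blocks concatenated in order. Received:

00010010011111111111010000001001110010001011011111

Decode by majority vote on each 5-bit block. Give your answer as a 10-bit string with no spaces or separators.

0011001011

Block 1 (00010): 1 one → 0
Block 2 (01001): 2 ones → 0
Block 3 (11111): 5 ones → 1
Block 4 (11111): 5 ones → 1
Block 5 (01000): 1 one → 0
Block 6 (00010): 1 one → 0
Block 7 (01110): 3 ones → 1
Block 8 (01000): 1 one → 0
Block 9 (10110): 3 ones → 1
Block 10 (11111): 5 ones → 1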